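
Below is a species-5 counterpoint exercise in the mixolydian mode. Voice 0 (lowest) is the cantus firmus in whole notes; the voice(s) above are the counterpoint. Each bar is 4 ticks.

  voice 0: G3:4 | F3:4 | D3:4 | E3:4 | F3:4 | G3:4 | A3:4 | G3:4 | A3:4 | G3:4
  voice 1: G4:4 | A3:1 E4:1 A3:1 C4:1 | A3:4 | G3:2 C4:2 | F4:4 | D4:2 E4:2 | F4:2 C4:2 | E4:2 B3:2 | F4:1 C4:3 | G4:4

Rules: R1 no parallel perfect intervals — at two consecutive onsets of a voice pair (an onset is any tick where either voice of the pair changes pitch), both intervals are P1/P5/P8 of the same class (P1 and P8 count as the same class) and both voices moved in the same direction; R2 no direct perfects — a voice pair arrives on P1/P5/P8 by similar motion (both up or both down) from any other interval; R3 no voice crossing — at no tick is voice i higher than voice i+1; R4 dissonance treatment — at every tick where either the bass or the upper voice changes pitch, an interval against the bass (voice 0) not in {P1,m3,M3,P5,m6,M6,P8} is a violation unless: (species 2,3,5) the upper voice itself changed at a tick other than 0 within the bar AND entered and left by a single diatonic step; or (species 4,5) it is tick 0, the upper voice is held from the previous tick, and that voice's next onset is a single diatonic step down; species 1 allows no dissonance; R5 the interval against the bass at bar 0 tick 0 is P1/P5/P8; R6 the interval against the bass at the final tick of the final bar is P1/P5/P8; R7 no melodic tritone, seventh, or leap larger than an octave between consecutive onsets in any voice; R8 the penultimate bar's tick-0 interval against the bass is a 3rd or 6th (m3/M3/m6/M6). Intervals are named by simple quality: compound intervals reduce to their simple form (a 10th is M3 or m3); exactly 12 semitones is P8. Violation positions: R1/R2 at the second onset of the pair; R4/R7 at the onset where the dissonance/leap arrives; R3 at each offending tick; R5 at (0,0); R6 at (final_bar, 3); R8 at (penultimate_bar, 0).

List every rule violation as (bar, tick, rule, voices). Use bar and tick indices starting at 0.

bar 0: v0=G3 v1=G4 downbeat P8
bar 1: v0=F3 v1=A3 downbeat M3
bar 2: v0=D3 v1=A3 downbeat P5
bar 3: v0=E3 v1=G3 downbeat m3
bar 4: v0=F3 v1=F4 downbeat P8
bar 5: v0=G3 v1=D4 downbeat P5
bar 6: v0=A3 v1=F4 downbeat m6
bar 7: v0=G3 v1=E4 downbeat M6
bar 8: v0=A3 v1=F4 downbeat m6
bar 9: v0=G3 v1=G4 downbeat P8
  -> R7 @ bar 1 tick 0 v(1,): G4->A3 leap 10st
  -> R4 @ bar 1 tick 1 v(0, 1): F3/E4 M7 untreated
  -> R1 @ bar 2 tick 0 v(0, 1): F3/C4 P5 -> D3/A3 P5 similar
  -> R2 @ bar 4 tick 0 v(0, 1): E3/C4 m6 -> F3/F4 P8 similar
  -> R7 @ bar 8 tick 0 v(1,): B3->F4 leap 6st

(1, 0, R7, (1,))
(1, 1, R4, (0, 1))
(2, 0, R1, (0, 1))
(4, 0, R2, (0, 1))
(8, 0, R7, (1,))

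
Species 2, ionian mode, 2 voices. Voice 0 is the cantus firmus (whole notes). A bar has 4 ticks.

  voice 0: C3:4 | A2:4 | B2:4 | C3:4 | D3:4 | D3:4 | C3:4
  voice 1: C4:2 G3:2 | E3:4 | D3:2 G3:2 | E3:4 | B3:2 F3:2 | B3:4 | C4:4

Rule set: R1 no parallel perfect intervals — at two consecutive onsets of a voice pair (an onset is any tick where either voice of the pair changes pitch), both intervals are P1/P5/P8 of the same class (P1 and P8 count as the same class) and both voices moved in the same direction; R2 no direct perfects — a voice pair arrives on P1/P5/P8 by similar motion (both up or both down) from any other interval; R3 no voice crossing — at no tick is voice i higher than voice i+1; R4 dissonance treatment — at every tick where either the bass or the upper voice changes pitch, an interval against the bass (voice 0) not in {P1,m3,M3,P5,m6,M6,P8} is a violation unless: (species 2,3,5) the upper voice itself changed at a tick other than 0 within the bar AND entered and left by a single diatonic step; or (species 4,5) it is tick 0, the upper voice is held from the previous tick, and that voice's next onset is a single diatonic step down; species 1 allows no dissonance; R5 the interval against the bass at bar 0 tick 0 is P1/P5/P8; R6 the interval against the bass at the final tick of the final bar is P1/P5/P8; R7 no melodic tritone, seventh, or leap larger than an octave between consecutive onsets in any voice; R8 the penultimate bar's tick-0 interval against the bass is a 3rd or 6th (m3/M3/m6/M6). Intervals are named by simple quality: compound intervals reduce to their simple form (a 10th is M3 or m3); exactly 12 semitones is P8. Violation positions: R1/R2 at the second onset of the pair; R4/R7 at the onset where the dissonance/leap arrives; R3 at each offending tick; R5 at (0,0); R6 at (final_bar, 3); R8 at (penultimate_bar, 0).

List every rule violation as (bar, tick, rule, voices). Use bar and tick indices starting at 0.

(1, 0, R1, (0, 1))
(4, 2, R7, (1,))
(5, 0, R7, (1,))

bar 0: v0=C3 v1=C4 downbeat P8
bar 1: v0=A2 v1=E3 downbeat P5
bar 2: v0=B2 v1=D3 downbeat m3
bar 3: v0=C3 v1=E3 downbeat M3
bar 4: v0=D3 v1=B3 downbeat M6
bar 5: v0=D3 v1=B3 downbeat M6
bar 6: v0=C3 v1=C4 downbeat P8
  -> R1 @ bar 1 tick 0 v(0, 1): C3/G3 P5 -> A2/E3 P5 similar
  -> R7 @ bar 4 tick 2 v(1,): B3->F3 leap 6st
  -> R7 @ bar 5 tick 0 v(1,): F3->B3 leap 6st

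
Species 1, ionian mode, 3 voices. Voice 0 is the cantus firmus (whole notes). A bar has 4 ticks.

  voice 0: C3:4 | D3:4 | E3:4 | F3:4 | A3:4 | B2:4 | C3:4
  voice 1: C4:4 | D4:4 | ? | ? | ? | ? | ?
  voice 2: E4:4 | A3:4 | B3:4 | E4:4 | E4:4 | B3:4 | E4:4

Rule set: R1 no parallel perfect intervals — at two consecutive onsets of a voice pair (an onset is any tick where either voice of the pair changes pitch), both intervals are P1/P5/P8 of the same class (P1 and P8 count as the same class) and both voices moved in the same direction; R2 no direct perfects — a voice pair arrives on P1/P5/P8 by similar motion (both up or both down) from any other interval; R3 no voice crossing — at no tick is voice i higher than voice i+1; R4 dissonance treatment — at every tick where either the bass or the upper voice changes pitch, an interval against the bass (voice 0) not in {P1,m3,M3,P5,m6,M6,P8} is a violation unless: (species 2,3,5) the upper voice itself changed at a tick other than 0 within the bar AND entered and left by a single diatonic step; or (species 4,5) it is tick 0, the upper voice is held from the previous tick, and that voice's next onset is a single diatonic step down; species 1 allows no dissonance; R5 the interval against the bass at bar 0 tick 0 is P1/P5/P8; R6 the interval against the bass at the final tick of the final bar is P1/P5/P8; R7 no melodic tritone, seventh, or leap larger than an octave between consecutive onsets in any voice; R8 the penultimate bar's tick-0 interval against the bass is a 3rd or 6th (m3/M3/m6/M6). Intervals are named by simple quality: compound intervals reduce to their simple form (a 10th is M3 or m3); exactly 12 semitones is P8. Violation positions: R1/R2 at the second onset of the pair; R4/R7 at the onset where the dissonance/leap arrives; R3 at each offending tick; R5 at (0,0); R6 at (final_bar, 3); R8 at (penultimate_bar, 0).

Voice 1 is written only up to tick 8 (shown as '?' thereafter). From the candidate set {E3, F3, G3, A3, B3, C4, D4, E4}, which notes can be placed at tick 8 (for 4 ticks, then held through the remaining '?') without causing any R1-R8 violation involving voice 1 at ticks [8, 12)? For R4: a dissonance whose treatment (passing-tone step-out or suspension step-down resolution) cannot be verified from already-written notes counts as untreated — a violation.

E3: violates R7
F3: violates R4
G3: legal
A3: violates R4
B3: legal
C4: violates R3
D4: violates R3,R4
E4: violates R1,R3

{B3, G3}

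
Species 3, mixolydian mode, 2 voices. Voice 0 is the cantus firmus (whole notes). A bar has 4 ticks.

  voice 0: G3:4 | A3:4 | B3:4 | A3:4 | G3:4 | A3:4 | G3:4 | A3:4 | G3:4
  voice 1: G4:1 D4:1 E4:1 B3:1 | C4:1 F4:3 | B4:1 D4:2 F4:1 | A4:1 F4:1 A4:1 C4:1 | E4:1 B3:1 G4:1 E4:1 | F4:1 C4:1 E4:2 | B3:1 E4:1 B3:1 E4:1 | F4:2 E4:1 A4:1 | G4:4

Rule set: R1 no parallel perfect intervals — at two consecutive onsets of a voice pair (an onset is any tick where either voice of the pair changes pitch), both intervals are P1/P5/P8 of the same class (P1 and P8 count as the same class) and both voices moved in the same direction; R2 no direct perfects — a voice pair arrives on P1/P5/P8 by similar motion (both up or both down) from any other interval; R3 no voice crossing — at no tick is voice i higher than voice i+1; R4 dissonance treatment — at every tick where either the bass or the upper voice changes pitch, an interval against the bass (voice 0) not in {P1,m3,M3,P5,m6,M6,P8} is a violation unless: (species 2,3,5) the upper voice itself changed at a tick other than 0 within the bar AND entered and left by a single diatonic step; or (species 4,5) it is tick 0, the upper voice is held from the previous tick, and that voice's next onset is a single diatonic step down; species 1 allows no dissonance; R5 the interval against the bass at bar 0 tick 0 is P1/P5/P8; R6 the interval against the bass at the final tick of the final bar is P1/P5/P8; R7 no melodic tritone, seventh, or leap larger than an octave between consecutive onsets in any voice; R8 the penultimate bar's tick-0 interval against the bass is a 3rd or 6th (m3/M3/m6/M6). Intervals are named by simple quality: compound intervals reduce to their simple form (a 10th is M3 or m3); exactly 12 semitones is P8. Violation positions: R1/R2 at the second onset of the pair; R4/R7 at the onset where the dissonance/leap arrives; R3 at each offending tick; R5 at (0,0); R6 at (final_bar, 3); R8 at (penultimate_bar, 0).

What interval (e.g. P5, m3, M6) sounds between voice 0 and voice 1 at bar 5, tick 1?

voice 0=A3 voice 1=C4 -> m3

m3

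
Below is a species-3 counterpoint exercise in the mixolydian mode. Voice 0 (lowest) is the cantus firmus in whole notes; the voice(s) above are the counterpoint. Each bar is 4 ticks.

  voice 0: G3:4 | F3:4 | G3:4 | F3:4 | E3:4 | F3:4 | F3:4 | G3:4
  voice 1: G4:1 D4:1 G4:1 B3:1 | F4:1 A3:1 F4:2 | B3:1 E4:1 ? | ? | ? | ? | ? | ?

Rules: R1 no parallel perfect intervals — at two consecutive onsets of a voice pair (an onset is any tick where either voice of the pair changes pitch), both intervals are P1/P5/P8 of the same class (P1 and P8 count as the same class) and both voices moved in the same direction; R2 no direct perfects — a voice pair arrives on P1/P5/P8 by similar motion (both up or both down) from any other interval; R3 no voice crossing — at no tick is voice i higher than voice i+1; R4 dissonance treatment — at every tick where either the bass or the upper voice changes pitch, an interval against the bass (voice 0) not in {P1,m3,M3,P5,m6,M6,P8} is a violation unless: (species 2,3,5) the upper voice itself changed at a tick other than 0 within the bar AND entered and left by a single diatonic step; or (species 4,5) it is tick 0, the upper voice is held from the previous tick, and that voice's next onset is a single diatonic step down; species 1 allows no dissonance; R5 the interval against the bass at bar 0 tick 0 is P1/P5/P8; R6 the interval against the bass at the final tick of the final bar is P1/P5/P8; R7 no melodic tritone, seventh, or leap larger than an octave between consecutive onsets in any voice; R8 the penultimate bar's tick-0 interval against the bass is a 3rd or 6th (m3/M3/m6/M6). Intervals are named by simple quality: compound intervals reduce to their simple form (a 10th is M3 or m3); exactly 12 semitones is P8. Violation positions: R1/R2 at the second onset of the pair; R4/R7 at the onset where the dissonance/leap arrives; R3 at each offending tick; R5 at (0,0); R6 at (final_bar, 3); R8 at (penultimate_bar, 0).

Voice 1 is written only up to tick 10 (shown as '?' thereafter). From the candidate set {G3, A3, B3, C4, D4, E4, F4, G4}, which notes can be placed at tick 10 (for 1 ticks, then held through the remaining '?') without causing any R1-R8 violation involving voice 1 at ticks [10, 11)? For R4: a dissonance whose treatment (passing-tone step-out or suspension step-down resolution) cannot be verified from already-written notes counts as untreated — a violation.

G3: legal
A3: violates R4
B3: legal
C4: violates R4
D4: legal
E4: legal
F4: violates R4
G4: legal

{B3, D4, E4, G3, G4}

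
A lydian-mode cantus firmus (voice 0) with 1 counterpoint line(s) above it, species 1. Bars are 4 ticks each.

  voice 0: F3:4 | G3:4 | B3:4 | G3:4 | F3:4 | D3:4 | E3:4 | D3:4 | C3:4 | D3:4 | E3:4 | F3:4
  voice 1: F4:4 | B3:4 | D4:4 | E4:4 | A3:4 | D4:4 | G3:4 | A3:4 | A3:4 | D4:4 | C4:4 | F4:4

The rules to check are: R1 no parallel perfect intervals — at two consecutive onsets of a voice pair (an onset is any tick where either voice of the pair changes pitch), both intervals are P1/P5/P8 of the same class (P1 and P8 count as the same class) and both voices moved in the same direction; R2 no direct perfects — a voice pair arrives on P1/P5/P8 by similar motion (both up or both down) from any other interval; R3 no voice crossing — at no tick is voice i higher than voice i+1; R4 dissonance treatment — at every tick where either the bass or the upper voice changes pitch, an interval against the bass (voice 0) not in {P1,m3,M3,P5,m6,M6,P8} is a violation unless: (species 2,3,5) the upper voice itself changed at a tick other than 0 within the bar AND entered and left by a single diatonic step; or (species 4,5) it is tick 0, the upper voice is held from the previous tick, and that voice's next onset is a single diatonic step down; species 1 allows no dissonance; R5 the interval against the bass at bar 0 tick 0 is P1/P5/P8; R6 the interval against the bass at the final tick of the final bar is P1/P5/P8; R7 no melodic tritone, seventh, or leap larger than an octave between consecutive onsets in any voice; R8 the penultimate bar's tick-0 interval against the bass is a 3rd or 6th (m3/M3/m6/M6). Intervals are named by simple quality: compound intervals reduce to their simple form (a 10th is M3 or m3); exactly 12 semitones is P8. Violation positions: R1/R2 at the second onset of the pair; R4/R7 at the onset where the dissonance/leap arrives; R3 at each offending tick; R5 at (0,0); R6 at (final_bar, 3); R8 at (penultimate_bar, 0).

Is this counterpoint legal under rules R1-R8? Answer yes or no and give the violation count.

bar 0: v0=F3 v1=F4 (P8)
bar 1: v0=G3 v1=B3 (M3)
bar 2: v0=B3 v1=D4 (m3)
bar 3: v0=G3 v1=E4 (M6)
bar 4: v0=F3 v1=A3 (M3)
bar 5: v0=D3 v1=D4 (P8)
bar 6: v0=E3 v1=G3 (m3)
bar 7: v0=D3 v1=A3 (P5)
bar 8: v0=C3 v1=A3 (M6)
bar 9: v0=D3 v1=D4 (P8)
bar 10: v0=E3 v1=C4 (m6)
bar 11: v0=F3 v1=F4 (P8)
  R7 @ bar1.0: F4->B3 leap 6st
  R2 @ bar9.0: C3/A3 M6 -> D3/D4 P8 similar
  R2 @ bar11.0: E3/C4 m6 -> F3/F4 P8 similar

No (3 violations)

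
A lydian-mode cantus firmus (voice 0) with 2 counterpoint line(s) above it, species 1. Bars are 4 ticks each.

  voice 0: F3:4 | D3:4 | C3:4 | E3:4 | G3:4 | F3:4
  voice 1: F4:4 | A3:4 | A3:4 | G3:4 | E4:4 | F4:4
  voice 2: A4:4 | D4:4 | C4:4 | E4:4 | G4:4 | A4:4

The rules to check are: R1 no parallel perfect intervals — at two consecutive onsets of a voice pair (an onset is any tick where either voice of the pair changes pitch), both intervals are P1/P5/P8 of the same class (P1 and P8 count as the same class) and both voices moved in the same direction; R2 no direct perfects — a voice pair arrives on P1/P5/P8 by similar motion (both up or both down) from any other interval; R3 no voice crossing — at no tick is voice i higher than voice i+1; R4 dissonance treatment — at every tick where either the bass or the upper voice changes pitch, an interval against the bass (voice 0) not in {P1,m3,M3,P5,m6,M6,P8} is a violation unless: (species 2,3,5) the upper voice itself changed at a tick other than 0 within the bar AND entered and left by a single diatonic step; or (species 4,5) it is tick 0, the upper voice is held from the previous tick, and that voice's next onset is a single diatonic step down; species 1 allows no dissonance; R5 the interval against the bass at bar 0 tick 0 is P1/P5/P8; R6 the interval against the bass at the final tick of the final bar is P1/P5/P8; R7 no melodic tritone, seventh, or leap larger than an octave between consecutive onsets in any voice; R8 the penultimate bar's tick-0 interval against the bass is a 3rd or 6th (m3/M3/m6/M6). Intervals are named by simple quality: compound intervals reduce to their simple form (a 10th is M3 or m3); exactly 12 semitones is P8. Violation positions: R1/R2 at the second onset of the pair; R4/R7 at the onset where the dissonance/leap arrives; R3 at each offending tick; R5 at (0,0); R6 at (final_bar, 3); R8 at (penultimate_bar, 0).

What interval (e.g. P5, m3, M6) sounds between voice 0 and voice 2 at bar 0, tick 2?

M3

voice 0=F3 voice 2=A4 -> M3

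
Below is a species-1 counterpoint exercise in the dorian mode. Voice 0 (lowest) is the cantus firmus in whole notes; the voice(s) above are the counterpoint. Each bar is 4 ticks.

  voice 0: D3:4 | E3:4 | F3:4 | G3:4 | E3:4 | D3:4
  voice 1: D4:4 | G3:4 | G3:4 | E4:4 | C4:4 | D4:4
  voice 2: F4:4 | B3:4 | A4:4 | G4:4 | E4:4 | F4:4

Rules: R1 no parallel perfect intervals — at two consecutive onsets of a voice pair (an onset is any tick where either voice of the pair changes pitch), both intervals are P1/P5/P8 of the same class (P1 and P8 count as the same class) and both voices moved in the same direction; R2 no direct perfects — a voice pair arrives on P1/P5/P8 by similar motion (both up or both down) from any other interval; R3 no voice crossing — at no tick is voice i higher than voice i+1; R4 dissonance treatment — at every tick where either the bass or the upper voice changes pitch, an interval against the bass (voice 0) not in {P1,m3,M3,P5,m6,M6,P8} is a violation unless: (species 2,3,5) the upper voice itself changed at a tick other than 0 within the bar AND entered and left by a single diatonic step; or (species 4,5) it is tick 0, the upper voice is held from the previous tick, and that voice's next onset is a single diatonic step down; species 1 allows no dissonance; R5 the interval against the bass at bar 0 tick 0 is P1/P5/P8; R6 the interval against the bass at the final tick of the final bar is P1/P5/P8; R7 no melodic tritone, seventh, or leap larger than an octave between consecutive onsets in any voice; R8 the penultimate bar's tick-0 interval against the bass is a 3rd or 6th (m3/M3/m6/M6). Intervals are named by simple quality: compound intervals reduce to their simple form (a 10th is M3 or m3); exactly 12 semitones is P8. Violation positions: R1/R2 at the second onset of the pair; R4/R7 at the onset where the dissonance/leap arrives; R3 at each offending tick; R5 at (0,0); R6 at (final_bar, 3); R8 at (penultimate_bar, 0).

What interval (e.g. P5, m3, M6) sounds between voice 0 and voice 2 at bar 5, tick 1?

m3

voice 0=D3 voice 2=F4 -> m3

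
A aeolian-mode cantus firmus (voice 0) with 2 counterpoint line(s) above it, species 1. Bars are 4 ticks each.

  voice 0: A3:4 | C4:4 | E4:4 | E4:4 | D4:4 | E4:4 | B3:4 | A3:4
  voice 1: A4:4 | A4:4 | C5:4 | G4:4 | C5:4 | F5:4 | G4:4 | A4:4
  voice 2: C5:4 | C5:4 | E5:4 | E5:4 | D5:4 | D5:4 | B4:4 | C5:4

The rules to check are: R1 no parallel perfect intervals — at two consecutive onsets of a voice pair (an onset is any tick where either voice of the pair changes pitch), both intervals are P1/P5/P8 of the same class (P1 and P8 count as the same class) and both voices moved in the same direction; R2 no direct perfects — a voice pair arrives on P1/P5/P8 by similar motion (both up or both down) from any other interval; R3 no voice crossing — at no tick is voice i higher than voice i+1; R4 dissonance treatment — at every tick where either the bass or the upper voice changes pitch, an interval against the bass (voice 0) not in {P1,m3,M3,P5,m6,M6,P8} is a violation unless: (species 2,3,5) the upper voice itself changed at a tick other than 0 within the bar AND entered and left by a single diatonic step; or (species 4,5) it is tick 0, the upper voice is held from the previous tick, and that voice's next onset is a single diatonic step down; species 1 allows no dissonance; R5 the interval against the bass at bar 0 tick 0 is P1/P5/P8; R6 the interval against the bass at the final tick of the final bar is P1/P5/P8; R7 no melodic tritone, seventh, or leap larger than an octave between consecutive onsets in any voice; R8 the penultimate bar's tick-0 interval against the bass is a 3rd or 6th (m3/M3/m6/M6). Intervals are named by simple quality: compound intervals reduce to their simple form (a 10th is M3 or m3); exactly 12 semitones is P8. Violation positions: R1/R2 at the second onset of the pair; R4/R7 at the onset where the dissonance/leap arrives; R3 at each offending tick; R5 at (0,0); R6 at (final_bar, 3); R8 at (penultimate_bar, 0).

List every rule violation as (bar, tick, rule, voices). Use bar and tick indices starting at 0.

bar 0: v0=A3 v1=A4 v2=C5 downbeat m3
bar 1: v0=C4 v1=A4 v2=C5 downbeat P8
bar 2: v0=E4 v1=C5 v2=E5 downbeat P8
bar 3: v0=E4 v1=G4 v2=E5 downbeat P8
bar 4: v0=D4 v1=C5 v2=D5 downbeat P8
bar 5: v0=E4 v1=F5 v2=D5 downbeat m7
bar 6: v0=B3 v1=G4 v2=B4 downbeat P8
bar 7: v0=A3 v1=A4 v2=C5 downbeat m3
  -> R5 @ bar 0 tick 0 v(0, 2): opens on m3
  -> R1 @ bar 2 tick 0 v(0, 2): C4/C5 P8 -> E4/E5 P8 similar
  -> R1 @ bar 4 tick 0 v(0, 2): E4/E5 P8 -> D4/D5 P8 similar
  -> R4 @ bar 4 tick 0 v(0, 1): D4/C5 m7 untreated
  -> R3 @ bar 5 tick 0 v(1, 2): F5 above D5
  -> R4 @ bar 5 tick 0 v(0, 1): E4/F5 m2 untreated
  -> R4 @ bar 5 tick 0 v(0, 2): E4/D5 m7 untreated
  -> R3 @ bar 5 tick 1 v(1, 2): F5 above D5
  -> R3 @ bar 5 tick 2 v(1, 2): F5 above D5
  -> R3 @ bar 5 tick 3 v(1, 2): F5 above D5
  -> R2 @ bar 6 tick 0 v(0, 2): E4/D5 m7 -> B3/B4 P8 similar
  -> R7 @ bar 6 tick 0 v(1,): F5->G4 leap 10st
  -> R8 @ bar 6 tick 0 v(0, 2): penult P8 not 3rd/6th
  -> R6 @ bar 7 tick 3 v(0, 2): closes on m3

(0, 0, R5, (0, 2))
(2, 0, R1, (0, 2))
(4, 0, R1, (0, 2))
(4, 0, R4, (0, 1))
(5, 0, R3, (1, 2))
(5, 0, R4, (0, 1))
(5, 0, R4, (0, 2))
(5, 1, R3, (1, 2))
(5, 2, R3, (1, 2))
(5, 3, R3, (1, 2))
(6, 0, R2, (0, 2))
(6, 0, R7, (1,))
(6, 0, R8, (0, 2))
(7, 3, R6, (0, 2))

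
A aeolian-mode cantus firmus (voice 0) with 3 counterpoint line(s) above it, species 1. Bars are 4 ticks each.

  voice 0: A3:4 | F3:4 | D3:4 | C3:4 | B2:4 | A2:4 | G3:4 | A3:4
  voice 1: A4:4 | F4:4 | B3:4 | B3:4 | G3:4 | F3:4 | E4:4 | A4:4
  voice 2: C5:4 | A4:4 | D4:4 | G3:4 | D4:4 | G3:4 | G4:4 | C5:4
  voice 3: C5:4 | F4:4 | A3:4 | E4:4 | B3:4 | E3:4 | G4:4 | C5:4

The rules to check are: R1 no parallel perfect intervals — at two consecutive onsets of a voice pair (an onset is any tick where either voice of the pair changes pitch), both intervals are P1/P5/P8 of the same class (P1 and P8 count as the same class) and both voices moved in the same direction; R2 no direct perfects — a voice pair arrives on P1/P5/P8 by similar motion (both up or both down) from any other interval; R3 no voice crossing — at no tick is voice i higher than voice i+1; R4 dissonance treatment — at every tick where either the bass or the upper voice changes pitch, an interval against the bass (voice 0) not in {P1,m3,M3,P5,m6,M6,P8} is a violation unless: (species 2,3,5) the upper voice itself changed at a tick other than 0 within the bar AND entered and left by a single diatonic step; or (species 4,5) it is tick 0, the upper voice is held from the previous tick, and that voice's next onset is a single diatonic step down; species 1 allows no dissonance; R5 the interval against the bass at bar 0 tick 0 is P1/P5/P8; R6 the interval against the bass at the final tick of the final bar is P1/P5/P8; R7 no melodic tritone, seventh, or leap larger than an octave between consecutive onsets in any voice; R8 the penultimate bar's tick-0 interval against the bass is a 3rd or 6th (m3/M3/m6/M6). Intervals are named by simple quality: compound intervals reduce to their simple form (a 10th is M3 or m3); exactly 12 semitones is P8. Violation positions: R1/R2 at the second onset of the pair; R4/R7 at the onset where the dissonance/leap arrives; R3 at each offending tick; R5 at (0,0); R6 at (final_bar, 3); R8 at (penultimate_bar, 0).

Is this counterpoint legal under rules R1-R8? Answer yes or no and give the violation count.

bar 0: v0=A3 v1=A4 v2=C5 v3=C5 (m3)
bar 1: v0=F3 v1=F4 v2=A4 v3=F4 (P8)
bar 2: v0=D3 v1=B3 v2=D4 v3=A3 (P5)
bar 3: v0=C3 v1=B3 v2=G3 v3=E4 (M3)
bar 4: v0=B2 v1=G3 v2=D4 v3=B3 (P8)
bar 5: v0=A2 v1=F3 v2=G3 v3=E3 (P5)
bar 6: v0=G3 v1=E4 v2=G4 v3=G4 (P8)
bar 7: v0=A3 v1=A4 v2=C5 v3=C5 (m3)
  R5 @ bar0.0: opens on m3
  R5 @ bar0.0: opens on m3
  R1 @ bar1.0: A3/A4 P8 -> F3/F4 P8 similar
  R2 @ bar1.0: A3/C5 m3 -> F3/F4 P8 similar
  R2 @ bar1.0: A4/C5 m3 -> F4/F4 P1 similar
  R3 @ bar1.0: A4 above F4
  R3 @ bar1.1: A4 above F4
  R3 @ bar1.2: A4 above F4
  R3 @ bar1.3: A4 above F4
  R2 @ bar2.0: F3/A4 M3 -> D3/D4 P8 similar
  R2 @ bar2.0: F3/F4 P8 -> D3/A3 P5 similar
  R3 @ bar2.0: D4 above A3
  R7 @ bar2.0: F4->B3 leap 6st
  R3 @ bar2.1: D4 above A3
  R3 @ bar2.2: D4 above A3
  R3 @ bar2.3: D4 above A3
  R2 @ bar3.0: D3/D4 P8 -> C3/G3 P5 similar
  R3 @ bar3.0: B3 above G3
  R4 @ bar3.0: C3/B3 M7 untreated
  R3 @ bar3.1: B3 above G3
  R3 @ bar3.2: B3 above G3
  R3 @ bar3.3: B3 above G3
  R2 @ bar4.0: C3/E4 M3 -> B2/B3 P8 similar
  R3 @ bar4.0: D4 above B3
  R3 @ bar4.1: D4 above B3
  R3 @ bar4.2: D4 above B3
  R3 @ bar4.3: D4 above B3
  R2 @ bar5.0: B2/B3 P8 -> A2/E3 P5 similar
  R3 @ bar5.0: G3 above E3
  R4 @ bar5.0: A2/G3 m7 untreated
  R3 @ bar5.1: G3 above E3
  R3 @ bar5.2: G3 above E3
  R3 @ bar5.3: G3 above E3
  R2 @ bar6.0: A2/G3 m7 -> G3/G4 P8 similar
  R2 @ bar6.0: A2/E3 P5 -> G3/G4 P8 similar
  R2 @ bar6.0: G3/E3 m3 -> G4/G4 P1 similar
  R7 @ bar6.0: A2->G3 leap 10st
  R7 @ bar6.0: F3->E4 leap 11st
  R7 @ bar6.0: E3->G4 leap 15st
  R8 @ bar6.0: penult P8 not 3rd/6th
  R8 @ bar6.0: penult P8 not 3rd/6th
  R1 @ bar7.0: G4/G4 P1 -> C5/C5 P1 similar
  R2 @ bar7.0: G3/E4 M6 -> A3/A4 P8 similar
  R6 @ bar7.3: closes on m3
  R6 @ bar7.3: closes on m3

No (45 violations)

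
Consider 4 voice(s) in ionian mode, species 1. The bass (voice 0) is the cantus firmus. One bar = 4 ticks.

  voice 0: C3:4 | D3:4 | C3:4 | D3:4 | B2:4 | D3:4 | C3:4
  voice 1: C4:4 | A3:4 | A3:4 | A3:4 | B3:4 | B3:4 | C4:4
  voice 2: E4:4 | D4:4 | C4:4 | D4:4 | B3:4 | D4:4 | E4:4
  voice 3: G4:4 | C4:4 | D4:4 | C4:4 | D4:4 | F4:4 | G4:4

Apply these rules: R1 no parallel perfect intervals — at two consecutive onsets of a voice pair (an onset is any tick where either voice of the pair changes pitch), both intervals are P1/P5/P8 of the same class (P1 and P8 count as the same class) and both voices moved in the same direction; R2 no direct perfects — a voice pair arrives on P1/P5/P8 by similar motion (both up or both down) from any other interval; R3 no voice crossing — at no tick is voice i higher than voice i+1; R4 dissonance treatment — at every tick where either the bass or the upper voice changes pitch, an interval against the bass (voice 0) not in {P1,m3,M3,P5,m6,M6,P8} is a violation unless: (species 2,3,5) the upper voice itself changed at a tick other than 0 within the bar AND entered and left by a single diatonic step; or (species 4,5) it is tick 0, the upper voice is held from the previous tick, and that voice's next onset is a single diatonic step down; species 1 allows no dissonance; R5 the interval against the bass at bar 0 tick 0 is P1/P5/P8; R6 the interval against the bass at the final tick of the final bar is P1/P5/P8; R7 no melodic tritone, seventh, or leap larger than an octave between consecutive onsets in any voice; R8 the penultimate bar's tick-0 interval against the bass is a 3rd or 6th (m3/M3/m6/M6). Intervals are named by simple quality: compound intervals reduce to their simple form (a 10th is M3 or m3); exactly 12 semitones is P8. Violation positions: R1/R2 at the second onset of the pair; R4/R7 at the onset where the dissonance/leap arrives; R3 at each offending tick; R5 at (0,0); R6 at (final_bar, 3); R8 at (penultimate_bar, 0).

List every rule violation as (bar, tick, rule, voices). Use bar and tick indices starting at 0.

(0, 0, R5, (0, 2))
(1, 0, R3, (2, 3))
(1, 0, R4, (0, 3))
(1, 1, R3, (2, 3))
(1, 2, R3, (2, 3))
(1, 3, R3, (2, 3))
(2, 0, R1, (0, 2))
(2, 0, R4, (0, 3))
(3, 0, R1, (0, 2))
(3, 0, R3, (2, 3))
(3, 0, R4, (0, 3))
(3, 1, R3, (2, 3))
(3, 2, R3, (2, 3))
(3, 3, R3, (2, 3))
(4, 0, R1, (0, 2))
(5, 0, R1, (0, 2))
(5, 0, R8, (0, 2))
(6, 0, R2, (1, 3))
(6, 3, R6, (0, 2))

bar 0: v0=C3 v1=C4 v2=E4 v3=G4 downbeat P5
bar 1: v0=D3 v1=A3 v2=D4 v3=C4 downbeat m7
bar 2: v0=C3 v1=A3 v2=C4 v3=D4 downbeat M2
bar 3: v0=D3 v1=A3 v2=D4 v3=C4 downbeat m7
bar 4: v0=B2 v1=B3 v2=B3 v3=D4 downbeat m3
bar 5: v0=D3 v1=B3 v2=D4 v3=F4 downbeat m3
bar 6: v0=C3 v1=C4 v2=E4 v3=G4 downbeat P5
  -> R5 @ bar 0 tick 0 v(0, 2): opens on M3
  -> R3 @ bar 1 tick 0 v(2, 3): D4 above C4
  -> R4 @ bar 1 tick 0 v(0, 3): D3/C4 m7 untreated
  -> R3 @ bar 1 tick 1 v(2, 3): D4 above C4
  -> R3 @ bar 1 tick 2 v(2, 3): D4 above C4
  -> R3 @ bar 1 tick 3 v(2, 3): D4 above C4
  -> R1 @ bar 2 tick 0 v(0, 2): D3/D4 P8 -> C3/C4 P8 similar
  -> R4 @ bar 2 tick 0 v(0, 3): C3/D4 M2 untreated
  -> R1 @ bar 3 tick 0 v(0, 2): C3/C4 P8 -> D3/D4 P8 similar
  -> R3 @ bar 3 tick 0 v(2, 3): D4 above C4
  -> R4 @ bar 3 tick 0 v(0, 3): D3/C4 m7 untreated
  -> R3 @ bar 3 tick 1 v(2, 3): D4 above C4
  -> R3 @ bar 3 tick 2 v(2, 3): D4 above C4
  -> R3 @ bar 3 tick 3 v(2, 3): D4 above C4
  -> R1 @ bar 4 tick 0 v(0, 2): D3/D4 P8 -> B2/B3 P8 similar
  -> R1 @ bar 5 tick 0 v(0, 2): B2/B3 P8 -> D3/D4 P8 similar
  -> R8 @ bar 5 tick 0 v(0, 2): penult P8 not 3rd/6th
  -> R2 @ bar 6 tick 0 v(1, 3): B3/F4 TT -> C4/G4 P5 similar
  -> R6 @ bar 6 tick 3 v(0, 2): closes on M3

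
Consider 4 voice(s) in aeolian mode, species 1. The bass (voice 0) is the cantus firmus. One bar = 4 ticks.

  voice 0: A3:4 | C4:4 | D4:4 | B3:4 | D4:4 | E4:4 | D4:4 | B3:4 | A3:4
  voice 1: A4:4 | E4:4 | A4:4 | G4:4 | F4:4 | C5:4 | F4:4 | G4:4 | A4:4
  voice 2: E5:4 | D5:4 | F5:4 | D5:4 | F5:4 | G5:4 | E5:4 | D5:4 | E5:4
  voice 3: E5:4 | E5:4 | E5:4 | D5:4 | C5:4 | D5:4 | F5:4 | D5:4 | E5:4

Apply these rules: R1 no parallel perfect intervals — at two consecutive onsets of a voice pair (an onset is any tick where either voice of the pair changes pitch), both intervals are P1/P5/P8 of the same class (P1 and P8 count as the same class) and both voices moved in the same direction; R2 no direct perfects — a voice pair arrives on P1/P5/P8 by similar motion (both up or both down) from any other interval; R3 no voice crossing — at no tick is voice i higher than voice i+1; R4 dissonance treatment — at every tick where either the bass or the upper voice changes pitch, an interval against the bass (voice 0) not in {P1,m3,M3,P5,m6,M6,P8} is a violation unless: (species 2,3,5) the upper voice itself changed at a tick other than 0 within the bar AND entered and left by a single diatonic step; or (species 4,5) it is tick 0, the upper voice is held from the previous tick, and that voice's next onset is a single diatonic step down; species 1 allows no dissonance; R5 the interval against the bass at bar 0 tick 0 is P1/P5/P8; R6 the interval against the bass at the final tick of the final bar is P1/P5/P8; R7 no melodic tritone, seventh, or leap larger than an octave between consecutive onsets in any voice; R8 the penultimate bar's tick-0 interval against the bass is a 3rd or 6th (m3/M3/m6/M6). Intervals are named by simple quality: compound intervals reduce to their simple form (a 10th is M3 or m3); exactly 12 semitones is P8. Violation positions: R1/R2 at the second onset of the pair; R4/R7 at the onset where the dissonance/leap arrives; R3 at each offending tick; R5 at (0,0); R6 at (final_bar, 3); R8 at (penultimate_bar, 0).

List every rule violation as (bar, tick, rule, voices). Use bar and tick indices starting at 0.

(1, 0, R4, (0, 2))
(2, 0, R2, (0, 1))
(2, 0, R3, (2, 3))
(2, 0, R4, (0, 3))
(2, 1, R3, (2, 3))
(2, 2, R3, (2, 3))
(2, 3, R3, (2, 3))
(3, 0, R1, (1, 3))
(3, 0, R2, (1, 2))
(3, 0, R2, (2, 3))
(4, 0, R1, (1, 3))
(4, 0, R3, (2, 3))
(4, 0, R4, (0, 3))
(4, 1, R3, (2, 3))
(4, 2, R3, (2, 3))
(4, 3, R3, (2, 3))
(5, 0, R2, (1, 2))
(5, 0, R3, (2, 3))
(5, 0, R4, (0, 3))
(5, 1, R3, (2, 3))
(5, 2, R3, (2, 3))
(5, 3, R3, (2, 3))
(6, 0, R4, (0, 2))
(7, 0, R2, (2, 3))
(8, 0, R1, (1, 2))
(8, 0, R1, (1, 3))
(8, 0, R1, (2, 3))

bar 0: v0=A3 v1=A4 v2=E5 v3=E5 downbeat P5
bar 1: v0=C4 v1=E4 v2=D5 v3=E5 downbeat M3
bar 2: v0=D4 v1=A4 v2=F5 v3=E5 downbeat M2
bar 3: v0=B3 v1=G4 v2=D5 v3=D5 downbeat m3
bar 4: v0=D4 v1=F4 v2=F5 v3=C5 downbeat m7
bar 5: v0=E4 v1=C5 v2=G5 v3=D5 downbeat m7
bar 6: v0=D4 v1=F4 v2=E5 v3=F5 downbeat m3
bar 7: v0=B3 v1=G4 v2=D5 v3=D5 downbeat m3
bar 8: v0=A3 v1=A4 v2=E5 v3=E5 downbeat P5
  -> R4 @ bar 1 tick 0 v(0, 2): C4/D5 M2 untreated
  -> R2 @ bar 2 tick 0 v(0, 1): C4/E4 M3 -> D4/A4 P5 similar
  -> R3 @ bar 2 tick 0 v(2, 3): F5 above E5
  -> R4 @ bar 2 tick 0 v(0, 3): D4/E5 M2 untreated
  -> R3 @ bar 2 tick 1 v(2, 3): F5 above E5
  -> R3 @ bar 2 tick 2 v(2, 3): F5 above E5
  -> R3 @ bar 2 tick 3 v(2, 3): F5 above E5
  -> R1 @ bar 3 tick 0 v(1, 3): A4/E5 P5 -> G4/D5 P5 similar
  -> R2 @ bar 3 tick 0 v(1, 2): A4/F5 m6 -> G4/D5 P5 similar
  -> R2 @ bar 3 tick 0 v(2, 3): F5/E5 m2 -> D5/D5 P1 similar
  -> R1 @ bar 4 tick 0 v(1, 3): G4/D5 P5 -> F4/C5 P5 similar
  -> R3 @ bar 4 tick 0 v(2, 3): F5 above C5
  -> R4 @ bar 4 tick 0 v(0, 3): D4/C5 m7 untreated
  -> R3 @ bar 4 tick 1 v(2, 3): F5 above C5
  -> R3 @ bar 4 tick 2 v(2, 3): F5 above C5
  -> R3 @ bar 4 tick 3 v(2, 3): F5 above C5
  -> R2 @ bar 5 tick 0 v(1, 2): F4/F5 P8 -> C5/G5 P5 similar
  -> R3 @ bar 5 tick 0 v(2, 3): G5 above D5
  -> R4 @ bar 5 tick 0 v(0, 3): E4/D5 m7 untreated
  -> R3 @ bar 5 tick 1 v(2, 3): G5 above D5
  -> R3 @ bar 5 tick 2 v(2, 3): G5 above D5
  -> R3 @ bar 5 tick 3 v(2, 3): G5 above D5
  -> R4 @ bar 6 tick 0 v(0, 2): D4/E5 M2 untreated
  -> R2 @ bar 7 tick 0 v(2, 3): E5/F5 m2 -> D5/D5 P1 similar
  -> R1 @ bar 8 tick 0 v(1, 2): G4/D5 P5 -> A4/E5 P5 similar
  -> R1 @ bar 8 tick 0 v(1, 3): G4/D5 P5 -> A4/E5 P5 similar
  -> R1 @ bar 8 tick 0 v(2, 3): D5/D5 P1 -> E5/E5 P1 similar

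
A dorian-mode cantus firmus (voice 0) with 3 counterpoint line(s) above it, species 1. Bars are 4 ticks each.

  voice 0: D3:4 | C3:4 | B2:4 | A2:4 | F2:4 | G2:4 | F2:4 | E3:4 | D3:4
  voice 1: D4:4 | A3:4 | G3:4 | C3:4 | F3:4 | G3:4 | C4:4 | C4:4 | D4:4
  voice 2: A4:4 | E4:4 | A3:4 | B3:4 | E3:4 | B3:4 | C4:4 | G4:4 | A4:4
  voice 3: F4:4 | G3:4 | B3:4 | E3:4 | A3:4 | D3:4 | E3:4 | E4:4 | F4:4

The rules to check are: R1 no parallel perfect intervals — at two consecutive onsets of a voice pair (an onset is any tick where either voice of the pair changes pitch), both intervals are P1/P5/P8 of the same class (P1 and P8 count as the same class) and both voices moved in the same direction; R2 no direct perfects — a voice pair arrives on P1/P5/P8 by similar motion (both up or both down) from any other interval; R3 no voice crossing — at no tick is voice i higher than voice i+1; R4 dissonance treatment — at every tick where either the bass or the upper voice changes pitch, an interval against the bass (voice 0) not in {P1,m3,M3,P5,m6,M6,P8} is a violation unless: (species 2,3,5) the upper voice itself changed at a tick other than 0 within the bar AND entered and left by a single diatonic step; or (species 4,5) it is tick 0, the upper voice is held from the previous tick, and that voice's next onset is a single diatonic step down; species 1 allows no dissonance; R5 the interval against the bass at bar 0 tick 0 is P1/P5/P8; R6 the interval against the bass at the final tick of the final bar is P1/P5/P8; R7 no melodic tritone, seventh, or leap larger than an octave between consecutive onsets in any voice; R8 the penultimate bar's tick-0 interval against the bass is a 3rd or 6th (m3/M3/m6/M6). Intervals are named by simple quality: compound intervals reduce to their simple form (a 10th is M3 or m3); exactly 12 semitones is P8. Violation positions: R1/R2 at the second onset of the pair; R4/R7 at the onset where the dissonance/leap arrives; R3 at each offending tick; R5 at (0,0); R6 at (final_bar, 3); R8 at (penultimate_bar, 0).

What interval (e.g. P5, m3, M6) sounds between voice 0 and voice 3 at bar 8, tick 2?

voice 0=D3 voice 3=F4 -> m3

m3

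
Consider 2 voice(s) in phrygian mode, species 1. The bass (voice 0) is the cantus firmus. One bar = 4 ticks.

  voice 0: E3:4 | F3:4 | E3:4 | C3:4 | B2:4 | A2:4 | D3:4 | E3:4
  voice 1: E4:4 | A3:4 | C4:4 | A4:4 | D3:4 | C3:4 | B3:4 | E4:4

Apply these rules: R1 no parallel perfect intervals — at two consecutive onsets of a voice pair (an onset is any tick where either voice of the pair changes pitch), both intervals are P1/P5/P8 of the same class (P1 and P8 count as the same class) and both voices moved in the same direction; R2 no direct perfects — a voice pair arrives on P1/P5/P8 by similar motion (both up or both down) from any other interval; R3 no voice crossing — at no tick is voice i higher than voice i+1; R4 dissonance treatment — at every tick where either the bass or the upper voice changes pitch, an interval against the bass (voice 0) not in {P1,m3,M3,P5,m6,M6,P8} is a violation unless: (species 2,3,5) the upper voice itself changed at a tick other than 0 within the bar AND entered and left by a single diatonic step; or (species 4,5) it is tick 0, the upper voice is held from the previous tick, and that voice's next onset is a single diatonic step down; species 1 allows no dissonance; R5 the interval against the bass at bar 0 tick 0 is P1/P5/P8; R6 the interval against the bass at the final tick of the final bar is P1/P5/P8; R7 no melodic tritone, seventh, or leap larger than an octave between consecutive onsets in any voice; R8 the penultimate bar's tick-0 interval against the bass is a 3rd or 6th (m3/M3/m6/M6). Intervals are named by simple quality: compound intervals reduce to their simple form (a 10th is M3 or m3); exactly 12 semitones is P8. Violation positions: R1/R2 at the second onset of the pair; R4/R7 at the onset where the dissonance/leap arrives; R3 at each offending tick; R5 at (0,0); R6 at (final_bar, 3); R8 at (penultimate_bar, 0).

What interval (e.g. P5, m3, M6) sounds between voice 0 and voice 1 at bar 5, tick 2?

voice 0=A2 voice 1=C3 -> m3

m3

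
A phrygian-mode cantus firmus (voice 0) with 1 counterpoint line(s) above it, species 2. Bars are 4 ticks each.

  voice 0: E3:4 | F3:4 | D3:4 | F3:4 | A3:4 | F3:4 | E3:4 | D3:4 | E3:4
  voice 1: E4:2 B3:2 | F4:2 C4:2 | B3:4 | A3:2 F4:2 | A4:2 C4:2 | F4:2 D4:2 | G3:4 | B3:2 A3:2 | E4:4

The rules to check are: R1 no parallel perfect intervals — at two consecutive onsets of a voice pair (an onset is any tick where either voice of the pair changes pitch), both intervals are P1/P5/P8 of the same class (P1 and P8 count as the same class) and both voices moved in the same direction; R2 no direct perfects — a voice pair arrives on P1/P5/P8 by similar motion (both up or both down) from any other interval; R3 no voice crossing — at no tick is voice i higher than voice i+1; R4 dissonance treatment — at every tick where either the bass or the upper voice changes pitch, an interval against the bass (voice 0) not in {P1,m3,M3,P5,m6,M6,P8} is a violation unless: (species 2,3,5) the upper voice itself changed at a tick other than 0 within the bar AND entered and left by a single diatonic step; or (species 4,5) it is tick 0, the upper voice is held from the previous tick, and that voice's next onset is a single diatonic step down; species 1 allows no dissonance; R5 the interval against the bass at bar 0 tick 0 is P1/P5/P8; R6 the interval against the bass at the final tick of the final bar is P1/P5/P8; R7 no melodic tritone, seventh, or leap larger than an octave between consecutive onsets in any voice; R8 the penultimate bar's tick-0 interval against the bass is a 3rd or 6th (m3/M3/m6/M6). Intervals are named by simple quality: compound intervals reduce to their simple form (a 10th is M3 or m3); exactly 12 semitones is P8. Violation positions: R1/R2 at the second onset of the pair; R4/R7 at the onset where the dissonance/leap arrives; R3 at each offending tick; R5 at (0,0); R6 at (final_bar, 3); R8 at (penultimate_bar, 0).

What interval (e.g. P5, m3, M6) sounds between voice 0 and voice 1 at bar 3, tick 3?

voice 0=F3 voice 1=F4 -> P8

P8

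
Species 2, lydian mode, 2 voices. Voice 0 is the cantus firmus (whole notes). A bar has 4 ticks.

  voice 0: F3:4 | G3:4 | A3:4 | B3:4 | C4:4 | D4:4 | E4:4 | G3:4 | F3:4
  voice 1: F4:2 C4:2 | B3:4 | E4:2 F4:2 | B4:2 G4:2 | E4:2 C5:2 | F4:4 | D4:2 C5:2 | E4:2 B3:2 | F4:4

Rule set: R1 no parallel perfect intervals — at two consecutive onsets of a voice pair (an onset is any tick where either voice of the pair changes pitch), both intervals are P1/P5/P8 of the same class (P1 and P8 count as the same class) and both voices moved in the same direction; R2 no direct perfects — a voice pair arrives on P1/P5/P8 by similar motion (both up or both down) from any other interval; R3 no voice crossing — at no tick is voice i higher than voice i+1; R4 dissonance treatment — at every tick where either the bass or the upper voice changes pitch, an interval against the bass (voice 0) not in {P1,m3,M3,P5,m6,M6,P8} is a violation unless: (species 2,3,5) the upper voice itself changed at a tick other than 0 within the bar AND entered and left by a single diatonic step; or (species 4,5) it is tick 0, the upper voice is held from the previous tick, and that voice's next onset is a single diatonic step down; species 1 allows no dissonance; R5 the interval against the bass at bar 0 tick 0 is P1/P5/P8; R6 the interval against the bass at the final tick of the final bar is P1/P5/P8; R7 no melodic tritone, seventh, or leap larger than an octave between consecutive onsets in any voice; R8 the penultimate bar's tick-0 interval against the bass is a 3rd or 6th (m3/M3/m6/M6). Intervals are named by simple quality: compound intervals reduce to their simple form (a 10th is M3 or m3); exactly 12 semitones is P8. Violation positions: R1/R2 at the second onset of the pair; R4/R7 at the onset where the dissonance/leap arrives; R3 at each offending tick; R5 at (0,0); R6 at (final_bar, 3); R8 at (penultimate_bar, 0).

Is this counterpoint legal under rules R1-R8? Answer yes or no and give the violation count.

bar 0: v0=F3 v1=F4 (P8)
bar 1: v0=G3 v1=B3 (M3)
bar 2: v0=A3 v1=E4 (P5)
bar 3: v0=B3 v1=B4 (P8)
bar 4: v0=C4 v1=E4 (M3)
bar 5: v0=D4 v1=F4 (m3)
bar 6: v0=E4 v1=D4 (M2)
bar 7: v0=G3 v1=E4 (M6)
bar 8: v0=F3 v1=F4 (P8)
  R2 @ bar2.0: G3/B3 M3 -> A3/E4 P5 similar
  R2 @ bar3.0: A3/F4 m6 -> B3/B4 P8 similar
  R7 @ bar3.0: F4->B4 leap 6st
  R3 @ bar6.0: E4 above D4
  R4 @ bar6.0: E4/D4 M2 untreated
  R3 @ bar6.1: E4 above D4
  R7 @ bar6.2: D4->C5 leap 10st
  R7 @ bar8.0: B3->F4 leap 6st

No (8 violations)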